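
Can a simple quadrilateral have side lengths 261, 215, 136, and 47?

A quadrilateral exists iff every side is shorter than the sum of the others — equivalently, the longest side is less than the sum of the rest.
Longest side 261 < 398 (sum of the remaining 3), so yes.

Yes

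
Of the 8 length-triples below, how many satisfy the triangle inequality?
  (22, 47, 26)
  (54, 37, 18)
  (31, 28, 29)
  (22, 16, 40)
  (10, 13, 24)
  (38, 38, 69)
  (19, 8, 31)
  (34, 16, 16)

(22,26,47): 22+26 > 47 → valid
(18,37,54): 18+37 > 54 → valid
(28,29,31): 28+29 > 31 → valid
(16,22,40): 16+22 ≤ 40 → not valid
(10,13,24): 10+13 ≤ 24 → not valid
(38,38,69): 38+38 > 69 → valid
(8,19,31): 8+19 ≤ 31 → not valid
(16,16,34): 16+16 ≤ 34 → not valid
4 of the 8 triples form a triangle.

4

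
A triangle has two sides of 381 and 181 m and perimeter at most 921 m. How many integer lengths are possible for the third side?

159

Triangle inequality: 200 < x < 562. Perimeter ≤ 921 gives x ≤ 921 − 381 − 181 = 359.
So 200 < x ≤ 359; integers 201 through 359: 159 values.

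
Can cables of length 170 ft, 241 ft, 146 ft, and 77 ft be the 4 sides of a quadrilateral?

A quadrilateral exists iff every side is shorter than the sum of the others — equivalently, the longest side is less than the sum of the rest.
Longest side 241 < 393 (sum of the remaining 3), so yes.

Yes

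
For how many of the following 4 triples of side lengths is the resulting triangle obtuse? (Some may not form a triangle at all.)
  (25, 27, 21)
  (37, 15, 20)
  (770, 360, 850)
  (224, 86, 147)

1

(25,27,21): 21²+25² = 1066 > 729 = 27² → acute
(37,15,20): 15+20 ≤ 37, not a triangle
(770,360,850): 360²+770² = 722500 = 850² → right
(224,86,147): 86²+147² = 29005 < 50176 = 224² → obtuse
1 of the 4 is obtuse.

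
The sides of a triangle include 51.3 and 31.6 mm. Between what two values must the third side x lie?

19.7 < x < 82.9 (mm)

By the triangle inequality, x must be less than 51.3 + 31.6 = 82.9 and greater than |51.3 − 31.6| = 19.7.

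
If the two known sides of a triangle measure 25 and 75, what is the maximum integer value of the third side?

99

The third side must be strictly less than 25 + 75 = 100.
The largest integer below 100 is 99.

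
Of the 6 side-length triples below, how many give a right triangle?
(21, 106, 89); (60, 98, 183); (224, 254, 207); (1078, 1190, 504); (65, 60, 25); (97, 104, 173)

2

(21,106,89): 21²+89² = 8362 < 11236 = 106² → obtuse
(60,98,183): 60+98 ≤ 183, not a triangle
(224,254,207): 207²+224² = 93025 > 64516 = 254² → acute
(1078,1190,504): 504²+1078² = 1416100 = 1190² → right
(65,60,25): 25²+60² = 4225 = 65² → right
(97,104,173): 97²+104² = 20225 < 29929 = 173² → obtuse
2 of the 6 are right.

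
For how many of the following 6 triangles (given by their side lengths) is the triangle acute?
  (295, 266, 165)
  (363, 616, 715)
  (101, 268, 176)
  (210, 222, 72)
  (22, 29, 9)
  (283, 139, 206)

1

(295,266,165): 165²+266² = 97981 > 87025 = 295² → acute
(363,616,715): 363²+616² = 511225 = 715² → right
(101,268,176): 101²+176² = 41177 < 71824 = 268² → obtuse
(210,222,72): 72²+210² = 49284 = 222² → right
(22,29,9): 9²+22² = 565 < 841 = 29² → obtuse
(283,139,206): 139²+206² = 61757 < 80089 = 283² → obtuse
1 of the 6 is acute.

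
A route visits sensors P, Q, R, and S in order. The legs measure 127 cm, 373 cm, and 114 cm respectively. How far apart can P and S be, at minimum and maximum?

The maximum is all hops collinear in one direction: 127 + 373 + 114 = 614.
The longest hop is 373; the others sum to 241. Folding the others back against it leaves at least 373 − 241 = 132.

132 ≤ PS ≤ 614 cm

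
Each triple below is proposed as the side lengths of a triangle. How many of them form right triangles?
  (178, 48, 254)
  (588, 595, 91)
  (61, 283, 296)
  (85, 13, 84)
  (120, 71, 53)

2

(178,48,254): 48+178 ≤ 254, not a triangle
(588,595,91): 91²+588² = 354025 = 595² → right
(61,283,296): 61²+283² = 83810 < 87616 = 296² → obtuse
(85,13,84): 13²+84² = 7225 = 85² → right
(120,71,53): 53²+71² = 7850 < 14400 = 120² → obtuse
2 of the 5 are right.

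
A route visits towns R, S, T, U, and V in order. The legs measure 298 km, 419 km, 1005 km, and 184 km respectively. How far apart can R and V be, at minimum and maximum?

104 ≤ RV ≤ 1906 km

The maximum is all hops collinear in one direction: 298 + 419 + 1005 + 184 = 1906.
The longest hop is 1005; the others sum to 901. Folding the others back against it leaves at least 1005 − 901 = 104.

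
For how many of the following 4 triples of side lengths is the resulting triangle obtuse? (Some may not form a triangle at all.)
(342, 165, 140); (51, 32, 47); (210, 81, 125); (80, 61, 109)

(342,165,140): 140+165 ≤ 342, not a triangle
(51,32,47): 32²+47² = 3233 > 2601 = 51² → acute
(210,81,125): 81+125 ≤ 210, not a triangle
(80,61,109): 61²+80² = 10121 < 11881 = 109² → obtuse
1 of the 4 is obtuse.

1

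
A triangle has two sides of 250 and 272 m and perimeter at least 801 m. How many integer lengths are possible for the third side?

243

Triangle inequality: 22 < x < 522. Perimeter ≥ 801 gives x ≥ 801 − 250 − 272 = 279.
So 279 ≤ x < 522; integers 279 through 521: 243 values.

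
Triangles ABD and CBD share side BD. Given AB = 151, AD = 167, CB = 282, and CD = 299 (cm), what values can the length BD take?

17 < BD < 318

From triangle ABD: |151 − 167| < BD < 151 + 167, i.e. 16 < BD < 318.
From triangle CBD: 17 < BD < 581.
Both must hold, so BD lies in the intersection.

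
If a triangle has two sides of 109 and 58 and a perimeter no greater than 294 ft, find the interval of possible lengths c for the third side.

51 < c ≤ 127 ft

Triangle inequality alone gives 51 < c < 167.
The perimeter condition gives c ≤ 294 − 109 − 58 = 127.
Intersecting the two: 51 < c ≤ 127.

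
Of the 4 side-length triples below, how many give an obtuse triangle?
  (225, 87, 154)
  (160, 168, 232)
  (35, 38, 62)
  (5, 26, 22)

3

(225,87,154): 87²+154² = 31285 < 50625 = 225² → obtuse
(160,168,232): 160²+168² = 53824 = 232² → right
(35,38,62): 35²+38² = 2669 < 3844 = 62² → obtuse
(5,26,22): 5²+22² = 509 < 676 = 26² → obtuse
3 of the 4 are obtuse.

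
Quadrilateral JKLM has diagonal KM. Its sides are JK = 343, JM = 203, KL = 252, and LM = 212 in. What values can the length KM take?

From triangle JKM: |343 − 203| < KM < 343 + 203, i.e. 140 < KM < 546.
From triangle LKM: 40 < KM < 464.
Both must hold, so KM lies in the intersection.

140 < KM < 464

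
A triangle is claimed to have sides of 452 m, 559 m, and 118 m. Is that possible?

The longest side is 559, and the other two sum to 570.
Since 570 > 559, the triangle inequality holds.

Yes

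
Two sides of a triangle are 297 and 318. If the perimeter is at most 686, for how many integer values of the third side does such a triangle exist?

50

Triangle inequality: 21 < x < 615. Perimeter ≤ 686 gives x ≤ 686 − 297 − 318 = 71.
So 21 < x ≤ 71; integers 22 through 71: 50 values.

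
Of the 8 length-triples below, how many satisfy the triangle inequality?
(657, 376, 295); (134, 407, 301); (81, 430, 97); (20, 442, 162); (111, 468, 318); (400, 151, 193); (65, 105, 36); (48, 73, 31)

(295,376,657): 295+376 > 657 → valid
(134,301,407): 134+301 > 407 → valid
(81,97,430): 81+97 ≤ 430 → not valid
(20,162,442): 20+162 ≤ 442 → not valid
(111,318,468): 111+318 ≤ 468 → not valid
(151,193,400): 151+193 ≤ 400 → not valid
(36,65,105): 36+65 ≤ 105 → not valid
(31,48,73): 31+48 > 73 → valid
3 of the 8 triples form a triangle.

3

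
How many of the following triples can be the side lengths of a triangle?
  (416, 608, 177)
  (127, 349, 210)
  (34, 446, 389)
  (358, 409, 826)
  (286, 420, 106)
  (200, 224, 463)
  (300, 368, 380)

(177,416,608): 177+416 ≤ 608 → not valid
(127,210,349): 127+210 ≤ 349 → not valid
(34,389,446): 34+389 ≤ 446 → not valid
(358,409,826): 358+409 ≤ 826 → not valid
(106,286,420): 106+286 ≤ 420 → not valid
(200,224,463): 200+224 ≤ 463 → not valid
(300,368,380): 300+368 > 380 → valid
1 of the 7 triples forms a triangle.

1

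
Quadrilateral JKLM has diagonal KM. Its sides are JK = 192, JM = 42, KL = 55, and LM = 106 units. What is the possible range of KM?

From triangle JKM: |192 − 42| < KM < 192 + 42, i.e. 150 < KM < 234.
From triangle LKM: 51 < KM < 161.
Both must hold, so KM lies in the intersection.

150 < KM < 161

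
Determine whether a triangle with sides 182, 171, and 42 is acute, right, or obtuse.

Compare the square of the longest side to the sum of squares of the other two: 42² + 171² = 31005 < 33124 = 182².

obtuse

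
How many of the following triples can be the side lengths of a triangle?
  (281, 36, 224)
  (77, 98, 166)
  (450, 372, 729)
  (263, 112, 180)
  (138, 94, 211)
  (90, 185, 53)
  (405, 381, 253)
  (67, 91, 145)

6

(36,224,281): 36+224 ≤ 281 → not valid
(77,98,166): 77+98 > 166 → valid
(372,450,729): 372+450 > 729 → valid
(112,180,263): 112+180 > 263 → valid
(94,138,211): 94+138 > 211 → valid
(53,90,185): 53+90 ≤ 185 → not valid
(253,381,405): 253+381 > 405 → valid
(67,91,145): 67+91 > 145 → valid
6 of the 8 triples form a triangle.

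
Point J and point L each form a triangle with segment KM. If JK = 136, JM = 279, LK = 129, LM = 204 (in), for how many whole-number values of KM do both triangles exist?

189

From triangle JKM: 143 < KM < 415.
From triangle LKM: 75 < KM < 333.
Intersection: 143 < KM < 333, so integers 144 through 332: 189 values.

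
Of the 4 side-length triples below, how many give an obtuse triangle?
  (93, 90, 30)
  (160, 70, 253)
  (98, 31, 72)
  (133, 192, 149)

1

(93,90,30): 30²+90² = 9000 > 8649 = 93² → acute
(160,70,253): 70+160 ≤ 253, not a triangle
(98,31,72): 31²+72² = 6145 < 9604 = 98² → obtuse
(133,192,149): 133²+149² = 39890 > 36864 = 192² → acute
1 of the 4 is obtuse.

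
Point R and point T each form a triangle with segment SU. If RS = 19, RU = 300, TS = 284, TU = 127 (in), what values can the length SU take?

281 < SU < 319

From triangle RSU: |19 − 300| < SU < 19 + 300, i.e. 281 < SU < 319.
From triangle TSU: 157 < SU < 411.
Both must hold, so SU lies in the intersection.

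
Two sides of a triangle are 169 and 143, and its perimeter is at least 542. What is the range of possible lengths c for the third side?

230 ≤ c < 312

Triangle inequality alone gives 26 < c < 312.
The perimeter condition gives c ≥ 542 − 169 − 143 = 230.
Intersecting the two: 230 ≤ c < 312.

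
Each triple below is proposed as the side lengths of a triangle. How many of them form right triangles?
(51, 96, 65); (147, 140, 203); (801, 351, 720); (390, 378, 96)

3

(51,96,65): 51²+65² = 6826 < 9216 = 96² → obtuse
(147,140,203): 140²+147² = 41209 = 203² → right
(801,351,720): 351²+720² = 641601 = 801² → right
(390,378,96): 96²+378² = 152100 = 390² → right
3 of the 4 are right.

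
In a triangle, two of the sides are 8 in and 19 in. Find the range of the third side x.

By the triangle inequality, x must be less than 8 + 19 = 27 and greater than |8 − 19| = 11.

11 < x < 27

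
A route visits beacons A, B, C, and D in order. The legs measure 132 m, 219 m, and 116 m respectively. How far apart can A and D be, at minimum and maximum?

The maximum is all hops collinear in one direction: 132 + 219 + 116 = 467.
The longest hop is 219; the others sum to 248. Since 219 ≤ 248, the path can fold back on itself completely, so the minimum distance is 0.

0 ≤ AD ≤ 467 m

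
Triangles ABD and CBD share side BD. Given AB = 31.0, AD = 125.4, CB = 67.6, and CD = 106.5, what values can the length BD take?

From triangle ABD: |31.0 − 125.4| < BD < 31.0 + 125.4, i.e. 94.4 < BD < 156.4.
From triangle CBD: 38.9 < BD < 174.1.
Both must hold, so BD lies in the intersection.

94.4 < BD < 156.4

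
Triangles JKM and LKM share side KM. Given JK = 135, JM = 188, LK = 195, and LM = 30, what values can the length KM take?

165 < KM < 225

From triangle JKM: |135 − 188| < KM < 135 + 188, i.e. 53 < KM < 323.
From triangle LKM: 165 < KM < 225.
Both must hold, so KM lies in the intersection.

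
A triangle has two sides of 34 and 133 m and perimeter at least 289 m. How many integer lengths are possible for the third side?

Triangle inequality: 99 < x < 167. Perimeter ≥ 289 gives x ≥ 289 − 34 − 133 = 122.
So 122 ≤ x < 167; integers 122 through 166: 45 values.

45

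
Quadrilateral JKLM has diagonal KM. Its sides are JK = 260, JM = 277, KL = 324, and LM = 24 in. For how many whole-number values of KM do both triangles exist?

47

From triangle JKM: 17 < KM < 537.
From triangle LKM: 300 < KM < 348.
Intersection: 300 < KM < 348, so integers 301 through 347: 47 values.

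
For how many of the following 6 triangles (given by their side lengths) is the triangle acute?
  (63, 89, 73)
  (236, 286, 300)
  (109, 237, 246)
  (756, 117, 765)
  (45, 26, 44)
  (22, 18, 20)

5

(63,89,73): 63²+73² = 9298 > 7921 = 89² → acute
(236,286,300): 236²+286² = 137492 > 90000 = 300² → acute
(109,237,246): 109²+237² = 68050 > 60516 = 246² → acute
(756,117,765): 117²+756² = 585225 = 765² → right
(45,26,44): 26²+44² = 2612 > 2025 = 45² → acute
(22,18,20): 18²+20² = 724 > 484 = 22² → acute
5 of the 6 are acute.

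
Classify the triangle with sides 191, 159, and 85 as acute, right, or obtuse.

obtuse

Compare the square of the longest side to the sum of squares of the other two: 85² + 159² = 32506 < 36481 = 191².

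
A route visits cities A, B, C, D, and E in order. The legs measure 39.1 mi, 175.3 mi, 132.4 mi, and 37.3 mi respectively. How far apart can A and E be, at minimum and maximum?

The maximum is all hops collinear in one direction: 39.1 + 175.3 + 132.4 + 37.3 = 384.1.
The longest hop is 175.3; the others sum to 208.8. Since 175.3 ≤ 208.8, the path can fold back on itself completely, so the minimum distance is 0.

0 ≤ AE ≤ 384.1 mi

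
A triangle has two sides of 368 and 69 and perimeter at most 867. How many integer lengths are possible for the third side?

Triangle inequality: 299 < x < 437. Perimeter ≤ 867 gives x ≤ 867 − 368 − 69 = 430.
So 299 < x ≤ 430; integers 300 through 430: 131 values.

131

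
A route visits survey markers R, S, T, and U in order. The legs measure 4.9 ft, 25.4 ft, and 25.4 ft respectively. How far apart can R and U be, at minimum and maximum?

0 ≤ RU ≤ 55.7 ft

The maximum is all hops collinear in one direction: 4.9 + 25.4 + 25.4 = 55.7.
The longest hop is 25.4; the others sum to 30.3. Since 25.4 ≤ 30.3, the path can fold back on itself completely, so the minimum distance is 0.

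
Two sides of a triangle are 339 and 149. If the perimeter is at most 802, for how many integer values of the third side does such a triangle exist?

Triangle inequality: 190 < x < 488. Perimeter ≤ 802 gives x ≤ 802 − 339 − 149 = 314.
So 190 < x ≤ 314; integers 191 through 314: 124 values.

124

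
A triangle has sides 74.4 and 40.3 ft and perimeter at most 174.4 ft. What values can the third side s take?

Triangle inequality alone gives 34.1 < s < 114.7.
The perimeter condition gives s ≤ 174.4 − 74.4 − 40.3 = 59.7.
Intersecting the two: 34.1 < s ≤ 59.7.

34.1 < s ≤ 59.7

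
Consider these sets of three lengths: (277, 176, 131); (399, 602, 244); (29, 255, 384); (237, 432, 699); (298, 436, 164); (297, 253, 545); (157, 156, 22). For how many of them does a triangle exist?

5

(131,176,277): 131+176 > 277 → valid
(244,399,602): 244+399 > 602 → valid
(29,255,384): 29+255 ≤ 384 → not valid
(237,432,699): 237+432 ≤ 699 → not valid
(164,298,436): 164+298 > 436 → valid
(253,297,545): 253+297 > 545 → valid
(22,156,157): 22+156 > 157 → valid
5 of the 7 triples form a triangle.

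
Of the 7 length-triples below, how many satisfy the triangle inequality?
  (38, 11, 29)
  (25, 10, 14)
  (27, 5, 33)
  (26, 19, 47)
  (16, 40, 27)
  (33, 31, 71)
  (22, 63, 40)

2

(11,29,38): 11+29 > 38 → valid
(10,14,25): 10+14 ≤ 25 → not valid
(5,27,33): 5+27 ≤ 33 → not valid
(19,26,47): 19+26 ≤ 47 → not valid
(16,27,40): 16+27 > 40 → valid
(31,33,71): 31+33 ≤ 71 → not valid
(22,40,63): 22+40 ≤ 63 → not valid
2 of the 7 triples form a triangle.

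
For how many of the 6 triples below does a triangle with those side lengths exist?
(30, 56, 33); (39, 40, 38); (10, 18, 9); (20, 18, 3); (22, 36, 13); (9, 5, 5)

(30,33,56): 30+33 > 56 → valid
(38,39,40): 38+39 > 40 → valid
(9,10,18): 9+10 > 18 → valid
(3,18,20): 3+18 > 20 → valid
(13,22,36): 13+22 ≤ 36 → not valid
(5,5,9): 5+5 > 9 → valid
5 of the 6 triples form a triangle.

5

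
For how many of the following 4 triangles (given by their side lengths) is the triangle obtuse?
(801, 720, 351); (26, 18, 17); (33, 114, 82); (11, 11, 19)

3

(801,720,351): 351²+720² = 641601 = 801² → right
(26,18,17): 17²+18² = 613 < 676 = 26² → obtuse
(33,114,82): 33²+82² = 7813 < 12996 = 114² → obtuse
(11,11,19): 11²+11² = 242 < 361 = 19² → obtuse
3 of the 4 are obtuse.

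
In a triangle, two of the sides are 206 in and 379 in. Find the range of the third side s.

173 < s < 585

By the triangle inequality, s must be less than 206 + 379 = 585 and greater than |206 − 379| = 173.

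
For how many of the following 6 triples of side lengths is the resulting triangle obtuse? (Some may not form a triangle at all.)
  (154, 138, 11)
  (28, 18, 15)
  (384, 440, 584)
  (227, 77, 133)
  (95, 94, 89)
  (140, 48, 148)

1

(154,138,11): 11+138 ≤ 154, not a triangle
(28,18,15): 15²+18² = 549 < 784 = 28² → obtuse
(384,440,584): 384²+440² = 341056 = 584² → right
(227,77,133): 77+133 ≤ 227, not a triangle
(95,94,89): 89²+94² = 16757 > 9025 = 95² → acute
(140,48,148): 48²+140² = 21904 = 148² → right
1 of the 6 is obtuse.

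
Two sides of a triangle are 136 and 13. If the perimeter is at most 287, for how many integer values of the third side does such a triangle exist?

Triangle inequality: 123 < x < 149. Perimeter ≤ 287 gives x ≤ 287 − 136 − 13 = 138.
So 123 < x ≤ 138; integers 124 through 138: 15 values.

15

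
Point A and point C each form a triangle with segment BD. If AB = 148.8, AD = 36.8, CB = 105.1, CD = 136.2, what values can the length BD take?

From triangle ABD: |148.8 − 36.8| < BD < 148.8 + 36.8, i.e. 112.0 < BD < 185.6.
From triangle CBD: 31.1 < BD < 241.3.
Both must hold, so BD lies in the intersection.

112.0 < BD < 185.6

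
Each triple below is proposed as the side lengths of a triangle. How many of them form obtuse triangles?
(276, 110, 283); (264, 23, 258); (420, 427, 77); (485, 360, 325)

(276,110,283): 110²+276² = 88276 > 80089 = 283² → acute
(264,23,258): 23²+258² = 67093 < 69696 = 264² → obtuse
(420,427,77): 77²+420² = 182329 = 427² → right
(485,360,325): 325²+360² = 235225 = 485² → right
1 of the 4 is obtuse.

1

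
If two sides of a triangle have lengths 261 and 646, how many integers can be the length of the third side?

521

The third side lies in the open interval (385, 907).
Integers from 386 to 906 inclusive: 906 − 386 + 1 = 521.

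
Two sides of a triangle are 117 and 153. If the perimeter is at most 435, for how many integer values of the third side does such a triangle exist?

129

Triangle inequality: 36 < x < 270. Perimeter ≤ 435 gives x ≤ 435 − 117 − 153 = 165.
So 36 < x ≤ 165; integers 37 through 165: 129 values.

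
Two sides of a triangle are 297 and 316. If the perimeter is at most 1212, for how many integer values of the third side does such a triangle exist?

580

Triangle inequality: 19 < x < 613. Perimeter ≤ 1212 gives x ≤ 1212 − 297 − 316 = 599.
So 19 < x ≤ 599; integers 20 through 599: 580 values.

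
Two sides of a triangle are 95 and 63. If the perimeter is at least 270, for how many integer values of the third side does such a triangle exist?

Triangle inequality: 32 < x < 158. Perimeter ≥ 270 gives x ≥ 270 − 95 − 63 = 112.
So 112 ≤ x < 158; integers 112 through 157: 46 values.

46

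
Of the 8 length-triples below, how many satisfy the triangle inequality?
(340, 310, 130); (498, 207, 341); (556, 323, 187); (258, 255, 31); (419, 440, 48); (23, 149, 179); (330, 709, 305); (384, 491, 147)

5

(130,310,340): 130+310 > 340 → valid
(207,341,498): 207+341 > 498 → valid
(187,323,556): 187+323 ≤ 556 → not valid
(31,255,258): 31+255 > 258 → valid
(48,419,440): 48+419 > 440 → valid
(23,149,179): 23+149 ≤ 179 → not valid
(305,330,709): 305+330 ≤ 709 → not valid
(147,384,491): 147+384 > 491 → valid
5 of the 8 triples form a triangle.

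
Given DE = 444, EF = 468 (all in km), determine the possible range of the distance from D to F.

By the triangle inequality, |444 − 468| ≤ DF ≤ 444 + 468.

24 ≤ DF ≤ 912 km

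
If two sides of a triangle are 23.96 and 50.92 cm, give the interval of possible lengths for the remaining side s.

26.96 < s < 74.88 (cm)

By the triangle inequality, s must be less than 23.96 + 50.92 = 74.88 and greater than |23.96 − 50.92| = 26.96.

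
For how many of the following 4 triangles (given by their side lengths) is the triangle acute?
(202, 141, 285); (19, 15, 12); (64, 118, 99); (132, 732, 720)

(202,141,285): 141²+202² = 60685 < 81225 = 285² → obtuse
(19,15,12): 12²+15² = 369 > 361 = 19² → acute
(64,118,99): 64²+99² = 13897 < 13924 = 118² → obtuse
(132,732,720): 132²+720² = 535824 = 732² → right
1 of the 4 is acute.

1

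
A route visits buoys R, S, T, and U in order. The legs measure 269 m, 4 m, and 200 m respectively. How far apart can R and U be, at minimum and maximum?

The maximum is all hops collinear in one direction: 269 + 4 + 200 = 473.
The longest hop is 269; the others sum to 204. Folding the others back against it leaves at least 269 − 204 = 65.

65 ≤ RU ≤ 473 m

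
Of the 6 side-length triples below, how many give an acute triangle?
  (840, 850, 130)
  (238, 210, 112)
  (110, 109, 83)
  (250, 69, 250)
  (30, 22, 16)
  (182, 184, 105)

(840,850,130): 130²+840² = 722500 = 850² → right
(238,210,112): 112²+210² = 56644 = 238² → right
(110,109,83): 83²+109² = 18770 > 12100 = 110² → acute
(250,69,250): 69²+250² = 67261 > 62500 = 250² → acute
(30,22,16): 16²+22² = 740 < 900 = 30² → obtuse
(182,184,105): 105²+182² = 44149 > 33856 = 184² → acute
3 of the 6 are acute.

3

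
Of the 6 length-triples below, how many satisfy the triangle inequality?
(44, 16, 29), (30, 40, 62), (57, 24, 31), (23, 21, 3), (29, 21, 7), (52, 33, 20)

(16,29,44): 16+29 > 44 → valid
(30,40,62): 30+40 > 62 → valid
(24,31,57): 24+31 ≤ 57 → not valid
(3,21,23): 3+21 > 23 → valid
(7,21,29): 7+21 ≤ 29 → not valid
(20,33,52): 20+33 > 52 → valid
4 of the 6 triples form a triangle.

4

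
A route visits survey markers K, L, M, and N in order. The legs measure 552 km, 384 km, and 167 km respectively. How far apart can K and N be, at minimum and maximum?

1 ≤ KN ≤ 1103 km

The maximum is all hops collinear in one direction: 552 + 384 + 167 = 1103.
The longest hop is 552; the others sum to 551. Folding the others back against it leaves at least 552 − 551 = 1.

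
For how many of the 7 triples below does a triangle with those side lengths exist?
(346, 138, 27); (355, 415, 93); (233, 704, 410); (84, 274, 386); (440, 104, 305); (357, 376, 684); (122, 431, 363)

3

(27,138,346): 27+138 ≤ 346 → not valid
(93,355,415): 93+355 > 415 → valid
(233,410,704): 233+410 ≤ 704 → not valid
(84,274,386): 84+274 ≤ 386 → not valid
(104,305,440): 104+305 ≤ 440 → not valid
(357,376,684): 357+376 > 684 → valid
(122,363,431): 122+363 > 431 → valid
3 of the 7 triples form a triangle.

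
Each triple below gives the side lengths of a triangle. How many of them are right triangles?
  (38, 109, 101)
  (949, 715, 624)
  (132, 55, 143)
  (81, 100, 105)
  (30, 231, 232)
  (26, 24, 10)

(38,109,101): 38²+101² = 11645 < 11881 = 109² → obtuse
(949,715,624): 624²+715² = 900601 = 949² → right
(132,55,143): 55²+132² = 20449 = 143² → right
(81,100,105): 81²+100² = 16561 > 11025 = 105² → acute
(30,231,232): 30²+231² = 54261 > 53824 = 232² → acute
(26,24,10): 10²+24² = 676 = 26² → right
3 of the 6 are right.

3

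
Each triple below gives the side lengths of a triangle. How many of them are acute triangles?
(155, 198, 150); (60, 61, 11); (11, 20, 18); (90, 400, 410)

2

(155,198,150): 150²+155² = 46525 > 39204 = 198² → acute
(60,61,11): 11²+60² = 3721 = 61² → right
(11,20,18): 11²+18² = 445 > 400 = 20² → acute
(90,400,410): 90²+400² = 168100 = 410² → right
2 of the 4 are acute.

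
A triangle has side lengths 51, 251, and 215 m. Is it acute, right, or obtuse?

Compare the square of the longest side to the sum of squares of the other two: 51² + 215² = 48826 < 63001 = 251².

obtuse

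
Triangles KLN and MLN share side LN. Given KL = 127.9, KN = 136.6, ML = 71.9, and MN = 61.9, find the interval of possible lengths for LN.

10.0 < LN < 133.8

From triangle KLN: |127.9 − 136.6| < LN < 127.9 + 136.6, i.e. 8.7 < LN < 264.5.
From triangle MLN: 10.0 < LN < 133.8.
Both must hold, so LN lies in the intersection.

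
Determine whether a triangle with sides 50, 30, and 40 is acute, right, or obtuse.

Compare the square of the longest side to the sum of squares of the other two: 30² + 40² = 2500 = 50².

right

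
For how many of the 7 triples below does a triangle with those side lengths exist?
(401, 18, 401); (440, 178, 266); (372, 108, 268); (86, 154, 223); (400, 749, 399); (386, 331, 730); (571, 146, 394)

5

(18,401,401): 18+401 > 401 → valid
(178,266,440): 178+266 > 440 → valid
(108,268,372): 108+268 > 372 → valid
(86,154,223): 86+154 > 223 → valid
(399,400,749): 399+400 > 749 → valid
(331,386,730): 331+386 ≤ 730 → not valid
(146,394,571): 146+394 ≤ 571 → not valid
5 of the 7 triples form a triangle.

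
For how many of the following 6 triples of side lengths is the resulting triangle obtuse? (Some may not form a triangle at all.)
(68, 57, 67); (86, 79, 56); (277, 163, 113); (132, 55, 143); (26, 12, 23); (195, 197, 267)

(68,57,67): 57²+67² = 7738 > 4624 = 68² → acute
(86,79,56): 56²+79² = 9377 > 7396 = 86² → acute
(277,163,113): 113+163 ≤ 277, not a triangle
(132,55,143): 55²+132² = 20449 = 143² → right
(26,12,23): 12²+23² = 673 < 676 = 26² → obtuse
(195,197,267): 195²+197² = 76834 > 71289 = 267² → acute
1 of the 6 is obtuse.

1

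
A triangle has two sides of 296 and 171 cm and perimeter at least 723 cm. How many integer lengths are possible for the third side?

Triangle inequality: 125 < x < 467. Perimeter ≥ 723 gives x ≥ 723 − 296 − 171 = 256.
So 256 ≤ x < 467; integers 256 through 466: 211 values.

211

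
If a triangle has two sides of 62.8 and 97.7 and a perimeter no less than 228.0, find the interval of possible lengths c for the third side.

67.5 ≤ c < 160.5

Triangle inequality alone gives 34.9 < c < 160.5.
The perimeter condition gives c ≥ 228.0 − 62.8 − 97.7 = 67.5.
Intersecting the two: 67.5 ≤ c < 160.5.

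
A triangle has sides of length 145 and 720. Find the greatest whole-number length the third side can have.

864

The third side must be strictly less than 145 + 720 = 865.
The largest integer below 865 is 864.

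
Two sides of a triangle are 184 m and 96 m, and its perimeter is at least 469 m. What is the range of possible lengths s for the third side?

189 ≤ s < 280

Triangle inequality alone gives 88 < s < 280.
The perimeter condition gives s ≥ 469 − 184 − 96 = 189.
Intersecting the two: 189 ≤ s < 280.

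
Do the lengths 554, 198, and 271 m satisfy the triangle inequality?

No

The longest side is 554, but the other two sum to only 469.
469 < 554, so the triangle inequality fails.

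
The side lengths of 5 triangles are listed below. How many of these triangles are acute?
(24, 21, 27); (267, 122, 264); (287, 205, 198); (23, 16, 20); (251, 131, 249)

(24,21,27): 21²+24² = 1017 > 729 = 27² → acute
(267,122,264): 122²+264² = 84580 > 71289 = 267² → acute
(287,205,198): 198²+205² = 81229 < 82369 = 287² → obtuse
(23,16,20): 16²+20² = 656 > 529 = 23² → acute
(251,131,249): 131²+249² = 79162 > 63001 = 251² → acute
4 of the 5 are acute.

4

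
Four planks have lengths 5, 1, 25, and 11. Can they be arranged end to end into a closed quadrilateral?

No

For a quadrilateral, each side must be shorter than the sum of the others.
Here the longest side is 25, but the remaining 3 sides sum to only 17.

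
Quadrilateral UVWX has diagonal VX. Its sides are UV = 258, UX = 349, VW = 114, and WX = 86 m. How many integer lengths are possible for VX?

108

From triangle UVX: 91 < VX < 607.
From triangle WVX: 28 < VX < 200.
Intersection: 91 < VX < 200, so integers 92 through 199: 108 values.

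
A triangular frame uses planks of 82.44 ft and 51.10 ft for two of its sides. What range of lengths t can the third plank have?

By the triangle inequality, t must be less than 82.44 + 51.10 = 133.54 and greater than |82.44 − 51.10| = 31.34.

31.34 < t < 133.54 (ft)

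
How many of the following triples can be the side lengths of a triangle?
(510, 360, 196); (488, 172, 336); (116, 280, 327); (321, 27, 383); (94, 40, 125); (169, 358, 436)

(196,360,510): 196+360 > 510 → valid
(172,336,488): 172+336 > 488 → valid
(116,280,327): 116+280 > 327 → valid
(27,321,383): 27+321 ≤ 383 → not valid
(40,94,125): 40+94 > 125 → valid
(169,358,436): 169+358 > 436 → valid
5 of the 6 triples form a triangle.

5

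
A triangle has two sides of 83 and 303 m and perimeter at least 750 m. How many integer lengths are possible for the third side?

Triangle inequality: 220 < x < 386. Perimeter ≥ 750 gives x ≥ 750 − 83 − 303 = 364.
So 364 ≤ x < 386; integers 364 through 385: 22 values.

22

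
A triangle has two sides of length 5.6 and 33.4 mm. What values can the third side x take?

27.8 < x < 39.0 (mm)

By the triangle inequality, x must be less than 5.6 + 33.4 = 39.0 and greater than |5.6 − 33.4| = 27.8.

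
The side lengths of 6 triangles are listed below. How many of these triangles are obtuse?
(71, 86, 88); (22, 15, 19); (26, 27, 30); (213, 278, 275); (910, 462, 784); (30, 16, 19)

1

(71,86,88): 71²+86² = 12437 > 7744 = 88² → acute
(22,15,19): 15²+19² = 586 > 484 = 22² → acute
(26,27,30): 26²+27² = 1405 > 900 = 30² → acute
(213,278,275): 213²+275² = 120994 > 77284 = 278² → acute
(910,462,784): 462²+784² = 828100 = 910² → right
(30,16,19): 16²+19² = 617 < 900 = 30² → obtuse
1 of the 6 is obtuse.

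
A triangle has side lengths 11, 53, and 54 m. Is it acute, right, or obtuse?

acute

Compare the square of the longest side to the sum of squares of the other two: 11² + 53² = 2930 > 2916 = 54².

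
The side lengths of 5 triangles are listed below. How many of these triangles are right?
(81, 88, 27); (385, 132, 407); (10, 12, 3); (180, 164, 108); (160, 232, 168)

2

(81,88,27): 27²+81² = 7290 < 7744 = 88² → obtuse
(385,132,407): 132²+385² = 165649 = 407² → right
(10,12,3): 3²+10² = 109 < 144 = 12² → obtuse
(180,164,108): 108²+164² = 38560 > 32400 = 180² → acute
(160,232,168): 160²+168² = 53824 = 232² → right
2 of the 5 are right.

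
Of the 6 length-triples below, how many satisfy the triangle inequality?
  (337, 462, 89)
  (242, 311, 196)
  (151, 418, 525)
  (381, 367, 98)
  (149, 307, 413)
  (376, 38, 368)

(89,337,462): 89+337 ≤ 462 → not valid
(196,242,311): 196+242 > 311 → valid
(151,418,525): 151+418 > 525 → valid
(98,367,381): 98+367 > 381 → valid
(149,307,413): 149+307 > 413 → valid
(38,368,376): 38+368 > 376 → valid
5 of the 6 triples form a triangle.

5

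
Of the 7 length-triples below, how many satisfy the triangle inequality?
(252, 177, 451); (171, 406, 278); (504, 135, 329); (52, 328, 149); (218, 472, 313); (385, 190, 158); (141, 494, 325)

2

(177,252,451): 177+252 ≤ 451 → not valid
(171,278,406): 171+278 > 406 → valid
(135,329,504): 135+329 ≤ 504 → not valid
(52,149,328): 52+149 ≤ 328 → not valid
(218,313,472): 218+313 > 472 → valid
(158,190,385): 158+190 ≤ 385 → not valid
(141,325,494): 141+325 ≤ 494 → not valid
2 of the 7 triples form a triangle.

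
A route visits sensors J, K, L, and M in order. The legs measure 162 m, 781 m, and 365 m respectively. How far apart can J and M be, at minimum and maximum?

The maximum is all hops collinear in one direction: 162 + 781 + 365 = 1308.
The longest hop is 781; the others sum to 527. Folding the others back against it leaves at least 781 − 527 = 254.

254 ≤ JM ≤ 1308 m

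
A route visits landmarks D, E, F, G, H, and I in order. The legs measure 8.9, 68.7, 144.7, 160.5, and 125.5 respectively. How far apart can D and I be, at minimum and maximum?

The maximum is all hops collinear in one direction: 8.9 + 68.7 + 144.7 + 160.5 + 125.5 = 508.3.
The longest hop is 160.5; the others sum to 347.8. Since 160.5 ≤ 347.8, the path can fold back on itself completely, so the minimum distance is 0.

0 ≤ DI ≤ 508.3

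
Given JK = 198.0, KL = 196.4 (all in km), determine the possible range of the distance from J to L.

1.6 ≤ JL ≤ 394.4 km

By the triangle inequality, |198.0 − 196.4| ≤ JL ≤ 198.0 + 196.4.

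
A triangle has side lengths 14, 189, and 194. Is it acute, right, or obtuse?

obtuse

Compare the square of the longest side to the sum of squares of the other two: 14² + 189² = 35917 < 37636 = 194².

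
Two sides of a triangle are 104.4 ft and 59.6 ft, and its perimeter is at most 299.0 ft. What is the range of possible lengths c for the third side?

44.8 < c ≤ 135.0 ft

Triangle inequality alone gives 44.8 < c < 164.0.
The perimeter condition gives c ≤ 299.0 − 104.4 − 59.6 = 135.0.
Intersecting the two: 44.8 < c ≤ 135.0.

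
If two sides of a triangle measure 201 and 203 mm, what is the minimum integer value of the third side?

The third side must be strictly greater than |201 − 203| = 2.
The smallest integer above 2 is 3.

3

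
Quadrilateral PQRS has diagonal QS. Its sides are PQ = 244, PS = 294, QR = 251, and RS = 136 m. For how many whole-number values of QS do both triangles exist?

271

From triangle PQS: 50 < QS < 538.
From triangle RQS: 115 < QS < 387.
Intersection: 115 < QS < 387, so integers 116 through 386: 271 values.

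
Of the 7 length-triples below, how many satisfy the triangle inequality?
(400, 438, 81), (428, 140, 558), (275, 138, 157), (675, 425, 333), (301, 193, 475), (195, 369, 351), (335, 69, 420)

6

(81,400,438): 81+400 > 438 → valid
(140,428,558): 140+428 > 558 → valid
(138,157,275): 138+157 > 275 → valid
(333,425,675): 333+425 > 675 → valid
(193,301,475): 193+301 > 475 → valid
(195,351,369): 195+351 > 369 → valid
(69,335,420): 69+335 ≤ 420 → not valid
6 of the 7 triples form a triangle.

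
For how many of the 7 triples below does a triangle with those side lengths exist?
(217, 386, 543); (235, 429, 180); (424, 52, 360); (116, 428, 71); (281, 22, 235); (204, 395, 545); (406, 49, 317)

(217,386,543): 217+386 > 543 → valid
(180,235,429): 180+235 ≤ 429 → not valid
(52,360,424): 52+360 ≤ 424 → not valid
(71,116,428): 71+116 ≤ 428 → not valid
(22,235,281): 22+235 ≤ 281 → not valid
(204,395,545): 204+395 > 545 → valid
(49,317,406): 49+317 ≤ 406 → not valid
2 of the 7 triples form a triangle.

2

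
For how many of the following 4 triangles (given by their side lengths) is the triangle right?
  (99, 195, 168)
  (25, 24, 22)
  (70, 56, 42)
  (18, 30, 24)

3

(99,195,168): 99²+168² = 38025 = 195² → right
(25,24,22): 22²+24² = 1060 > 625 = 25² → acute
(70,56,42): 42²+56² = 4900 = 70² → right
(18,30,24): 18²+24² = 900 = 30² → right
3 of the 4 are right.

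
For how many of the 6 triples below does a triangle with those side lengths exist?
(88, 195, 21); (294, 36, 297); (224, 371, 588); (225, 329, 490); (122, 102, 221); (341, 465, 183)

5

(21,88,195): 21+88 ≤ 195 → not valid
(36,294,297): 36+294 > 297 → valid
(224,371,588): 224+371 > 588 → valid
(225,329,490): 225+329 > 490 → valid
(102,122,221): 102+122 > 221 → valid
(183,341,465): 183+341 > 465 → valid
5 of the 6 triples form a triangle.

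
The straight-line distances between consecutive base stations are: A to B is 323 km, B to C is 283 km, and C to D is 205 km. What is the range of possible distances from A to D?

0 ≤ AD ≤ 811 km

The maximum is all hops collinear in one direction: 323 + 283 + 205 = 811.
The longest hop is 323; the others sum to 488. Since 323 ≤ 488, the path can fold back on itself completely, so the minimum distance is 0.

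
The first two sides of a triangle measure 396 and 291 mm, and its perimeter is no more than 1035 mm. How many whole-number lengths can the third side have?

Triangle inequality: 105 < x < 687. Perimeter ≤ 1035 gives x ≤ 1035 − 396 − 291 = 348.
So 105 < x ≤ 348; integers 106 through 348: 243 values.

243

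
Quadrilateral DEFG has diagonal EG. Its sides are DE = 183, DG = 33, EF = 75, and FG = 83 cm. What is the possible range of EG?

From triangle DEG: |183 − 33| < EG < 183 + 33, i.e. 150 < EG < 216.
From triangle FEG: 8 < EG < 158.
Both must hold, so EG lies in the intersection.

150 < EG < 158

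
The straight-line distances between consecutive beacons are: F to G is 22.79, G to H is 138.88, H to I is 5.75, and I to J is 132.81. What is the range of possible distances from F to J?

0 ≤ FJ ≤ 300.23

The maximum is all hops collinear in one direction: 22.79 + 138.88 + 5.75 + 132.81 = 300.23.
The longest hop is 138.88; the others sum to 161.35. Since 138.88 ≤ 161.35, the path can fold back on itself completely, so the minimum distance is 0.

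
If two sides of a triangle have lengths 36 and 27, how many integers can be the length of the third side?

53

The third side lies in the open interval (9, 63).
Integers from 10 to 62 inclusive: 62 − 10 + 1 = 53.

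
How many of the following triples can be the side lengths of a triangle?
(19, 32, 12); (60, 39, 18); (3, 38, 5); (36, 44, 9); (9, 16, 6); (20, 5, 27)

(12,19,32): 12+19 ≤ 32 → not valid
(18,39,60): 18+39 ≤ 60 → not valid
(3,5,38): 3+5 ≤ 38 → not valid
(9,36,44): 9+36 > 44 → valid
(6,9,16): 6+9 ≤ 16 → not valid
(5,20,27): 5+20 ≤ 27 → not valid
1 of the 6 triples forms a triangle.

1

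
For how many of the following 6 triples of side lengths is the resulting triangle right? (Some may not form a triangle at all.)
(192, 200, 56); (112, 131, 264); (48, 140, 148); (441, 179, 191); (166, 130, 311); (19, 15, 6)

(192,200,56): 56²+192² = 40000 = 200² → right
(112,131,264): 112+131 ≤ 264, not a triangle
(48,140,148): 48²+140² = 21904 = 148² → right
(441,179,191): 179+191 ≤ 441, not a triangle
(166,130,311): 130+166 ≤ 311, not a triangle
(19,15,6): 6²+15² = 261 < 361 = 19² → obtuse
2 of the 6 are right.

2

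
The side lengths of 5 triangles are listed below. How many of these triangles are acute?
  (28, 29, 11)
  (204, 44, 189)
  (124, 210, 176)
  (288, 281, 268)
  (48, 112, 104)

4

(28,29,11): 11²+28² = 905 > 841 = 29² → acute
(204,44,189): 44²+189² = 37657 < 41616 = 204² → obtuse
(124,210,176): 124²+176² = 46352 > 44100 = 210² → acute
(288,281,268): 268²+281² = 150785 > 82944 = 288² → acute
(48,112,104): 48²+104² = 13120 > 12544 = 112² → acute
4 of the 5 are acute.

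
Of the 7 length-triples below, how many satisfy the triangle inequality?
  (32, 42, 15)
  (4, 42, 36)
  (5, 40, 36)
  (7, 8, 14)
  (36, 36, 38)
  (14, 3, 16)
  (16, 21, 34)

(15,32,42): 15+32 > 42 → valid
(4,36,42): 4+36 ≤ 42 → not valid
(5,36,40): 5+36 > 40 → valid
(7,8,14): 7+8 > 14 → valid
(36,36,38): 36+36 > 38 → valid
(3,14,16): 3+14 > 16 → valid
(16,21,34): 16+21 > 34 → valid
6 of the 7 triples form a triangle.

6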